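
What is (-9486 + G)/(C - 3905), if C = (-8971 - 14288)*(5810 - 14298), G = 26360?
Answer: 16874/197418487 ≈ 8.5473e-5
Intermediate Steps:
C = 197422392 (C = -23259*(-8488) = 197422392)
(-9486 + G)/(C - 3905) = (-9486 + 26360)/(197422392 - 3905) = 16874/197418487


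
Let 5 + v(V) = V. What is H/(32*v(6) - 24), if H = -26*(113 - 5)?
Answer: -351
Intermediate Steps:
v(V) = -5 + V
H = -2808 (H = -26*108 = -2808)
H/(32*v(6) - 24) = -2808/(32*(-5 + 6) - 24) = -2808/(32*1 - 24) = -2808/(32 - 24) = -2808/8 = -2808*1/8 = -351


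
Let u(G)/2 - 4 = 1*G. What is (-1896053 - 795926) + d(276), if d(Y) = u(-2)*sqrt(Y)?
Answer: -2691979 + 8*sqrt(69) ≈ -2.6919e+6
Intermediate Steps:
u(G) = 8 + 2*G (u(G) = 8 + 2*(1*G) = 8 + 2*G)
d(Y) = 4*sqrt(Y) (d(Y) = (8 + 2*(-2))*sqrt(Y) = (8 - 4)*sqrt(Y) = 4*sqrt(Y))
(-1896053 - 795926) + d(276) = (-1896053 - 795926) + 4*sqrt(276) = -2691979 + 4*(2*sqrt(69)) = -2691979 + 8*sqrt(69)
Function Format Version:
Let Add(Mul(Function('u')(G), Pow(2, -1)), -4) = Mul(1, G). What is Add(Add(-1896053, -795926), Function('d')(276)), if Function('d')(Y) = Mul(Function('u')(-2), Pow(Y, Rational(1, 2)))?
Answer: Add(-2691979, Mul(8, Pow(69, Rational(1, 2)))) ≈ -2.6919e+6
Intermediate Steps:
Function('u')(G) = Add(8, Mul(2, G)) (Function('u')(G) = Add(8, Mul(2, Mul(1, G))) = Add(8, Mul(2, G)))
Function('d')(Y) = Mul(4, Pow(Y, Rational(1, 2))) (Function('d')(Y) = Mul(Add(8, Mul(2, -2)), Pow(Y, Rational(1, 2))) = Mul(Add(8, -4), Pow(Y, Rational(1, 2))) = Mul(4, Pow(Y, Rational(1, 2))))
Add(Add(-1896053, -795926), Function('d')(276)) = Add(Add(-1896053, -795926), Mul(4, Pow(276, Rational(1, 2)))) = Add(-2691979, Mul(4, Mul(2, Pow(69, Rational(1, 2))))) = Add(-2691979, Mul(8, Pow(69, Rational(1, 2))))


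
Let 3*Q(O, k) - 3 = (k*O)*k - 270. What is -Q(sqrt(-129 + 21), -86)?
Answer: 89 - 14792*I*sqrt(3) ≈ 89.0 - 25621.0*I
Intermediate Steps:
Q(O, k) = -89 + O*k**2/3 (Q(O, k) = 1 + ((k*O)*k - 270)/3 = 1 + ((O*k)*k - 270)/3 = 1 + (O*k**2 - 270)/3 = 1 + (-270 + O*k**2)/3 = 1 + (-90 + O*k**2/3) = -89 + O*k**2/3)
-Q(sqrt(-129 + 21), -86) = -(-89 + (1/3)*sqrt(-129 + 21)*(-86)**2) = -(-89 + (1/3)*sqrt(-108)*7396) = -(-89 + (1/3)*(6*I*sqrt(3))*7396) = -(-89 + 14792*I*sqrt(3)) = 89 - 14792*I*sqrt(3)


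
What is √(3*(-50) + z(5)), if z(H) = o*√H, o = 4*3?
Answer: √(-150 + 12*√5) ≈ 11.098*I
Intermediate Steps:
o = 12
z(H) = 12*√H
√(3*(-50) + z(5)) = √(3*(-50) + 12*√5) = √(-150 + 12*√5)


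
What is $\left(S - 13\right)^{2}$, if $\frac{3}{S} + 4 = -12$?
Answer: $\frac{44521}{256} \approx 173.91$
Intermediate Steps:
$S = - \frac{3}{16}$ ($S = \frac{3}{-4 - 12} = \frac{3}{-16} = 3 \left(- \frac{1}{16}\right) = - \frac{3}{16} \approx -0.1875$)
$\left(S - 13\right)^{2} = \left(- \frac{3}{16} - 13\right)^{2} = \left(- \frac{211}{16}\right)^{2} = \frac{44521}{256}$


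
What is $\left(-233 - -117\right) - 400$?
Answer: $-516$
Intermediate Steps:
$\left(-233 - -117\right) - 400 = \left(-233 + 117\right) - 400 = -116 - 400 = -516$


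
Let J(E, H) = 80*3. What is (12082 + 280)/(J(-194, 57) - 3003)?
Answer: -12362/2763 ≈ -4.4741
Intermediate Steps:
J(E, H) = 240
(12082 + 280)/(J(-194, 57) - 3003) = (12082 + 280)/(240 - 3003) = 12362/(-2763) = 12362*(-1/2763) = -12362/2763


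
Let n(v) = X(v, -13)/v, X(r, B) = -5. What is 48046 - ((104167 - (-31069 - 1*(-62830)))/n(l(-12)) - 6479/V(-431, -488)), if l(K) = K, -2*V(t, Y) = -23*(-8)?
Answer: -57867459/460 ≈ -1.2580e+5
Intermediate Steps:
V(t, Y) = -92 (V(t, Y) = -(-23)*(-8)/2 = -½*184 = -92)
n(v) = -5/v
48046 - ((104167 - (-31069 - 1*(-62830)))/n(l(-12)) - 6479/V(-431, -488)) = 48046 - ((104167 - (-31069 - 1*(-62830)))/((-5/(-12))) - 6479/(-92)) = 48046 - ((104167 - (-31069 + 62830))/((-5*(-1/12))) - 6479*(-1/92)) = 48046 - ((104167 - 1*31761)/(5/12) + 6479/92) = 48046 - ((104167 - 31761)*(12/5) + 6479/92) = 48046 - (72406*(12/5) + 6479/92) = 48046 - (868872/5 + 6479/92) = 48046 - 1*79968619/460 = 48046 - 79968619/460 = -57867459/460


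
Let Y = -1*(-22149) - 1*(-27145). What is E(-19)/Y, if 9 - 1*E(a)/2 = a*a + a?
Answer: -333/24647 ≈ -0.013511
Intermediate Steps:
E(a) = 18 - 2*a - 2*a**2 (E(a) = 18 - 2*(a*a + a) = 18 - 2*(a**2 + a) = 18 - 2*(a + a**2) = 18 + (-2*a - 2*a**2) = 18 - 2*a - 2*a**2)
Y = 49294 (Y = 22149 + 27145 = 49294)
E(-19)/Y = (18 - 2*(-19) - 2*(-19)**2)/49294 = (18 + 38 - 2*361)*(1/49294) = (18 + 38 - 722)*(1/49294) = -666*1/49294 = -333/24647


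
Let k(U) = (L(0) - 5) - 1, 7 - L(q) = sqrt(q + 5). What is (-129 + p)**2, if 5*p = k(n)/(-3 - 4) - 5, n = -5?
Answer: (4551 - sqrt(5))**2/1225 ≈ 16891.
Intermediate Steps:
L(q) = 7 - sqrt(5 + q) (L(q) = 7 - sqrt(q + 5) = 7 - sqrt(5 + q))
k(U) = 1 - sqrt(5) (k(U) = ((7 - sqrt(5 + 0)) - 5) - 1 = ((7 - sqrt(5)) - 5) - 1 = (2 - sqrt(5)) - 1 = 1 - sqrt(5))
p = -36/35 + sqrt(5)/35 (p = ((1 - sqrt(5))/(-3 - 4) - 5)/5 = ((1 - sqrt(5))/(-7) - 5)/5 = ((1 - sqrt(5))*(-1/7) - 5)/5 = ((-1/7 + sqrt(5)/7) - 5)/5 = (-36/7 + sqrt(5)/7)/5 = -36/35 + sqrt(5)/35 ≈ -0.96468)
(-129 + p)**2 = (-129 + (-36/35 + sqrt(5)/35))**2 = (-4551/35 + sqrt(5)/35)**2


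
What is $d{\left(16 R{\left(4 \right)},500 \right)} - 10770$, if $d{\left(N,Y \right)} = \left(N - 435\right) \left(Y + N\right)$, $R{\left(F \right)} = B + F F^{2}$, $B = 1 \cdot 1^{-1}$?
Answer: $920930$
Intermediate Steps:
$B = 1$ ($B = 1 \cdot 1 = 1$)
$R{\left(F \right)} = 1 + F^{3}$ ($R{\left(F \right)} = 1 + F F^{2} = 1 + F^{3}$)
$d{\left(N,Y \right)} = \left(-435 + N\right) \left(N + Y\right)$
$d{\left(16 R{\left(4 \right)},500 \right)} - 10770 = \left(\left(16 \left(1 + 4^{3}\right)\right)^{2} - 435 \cdot 16 \left(1 + 4^{3}\right) - 217500 + 16 \left(1 + 4^{3}\right) 500\right) - 10770 = \left(\left(16 \left(1 + 64\right)\right)^{2} - 435 \cdot 16 \left(1 + 64\right) - 217500 + 16 \left(1 + 64\right) 500\right) - 10770 = \left(\left(16 \cdot 65\right)^{2} - 435 \cdot 16 \cdot 65 - 217500 + 16 \cdot 65 \cdot 500\right) - 10770 = \left(1040^{2} - 452400 - 217500 + 1040 \cdot 500\right) - 10770 = \left(1081600 - 452400 - 217500 + 520000\right) - 10770 = 931700 - 10770 = 920930$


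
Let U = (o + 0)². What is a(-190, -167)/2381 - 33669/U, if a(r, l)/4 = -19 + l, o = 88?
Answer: -85927425/18438464 ≈ -4.6602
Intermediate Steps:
a(r, l) = -76 + 4*l (a(r, l) = 4*(-19 + l) = -76 + 4*l)
U = 7744 (U = (88 + 0)² = 88² = 7744)
a(-190, -167)/2381 - 33669/U = (-76 + 4*(-167))/2381 - 33669/7744 = (-76 - 668)*(1/2381) - 33669*1/7744 = -744*1/2381 - 33669/7744 = -744/2381 - 33669/7744 = -85927425/18438464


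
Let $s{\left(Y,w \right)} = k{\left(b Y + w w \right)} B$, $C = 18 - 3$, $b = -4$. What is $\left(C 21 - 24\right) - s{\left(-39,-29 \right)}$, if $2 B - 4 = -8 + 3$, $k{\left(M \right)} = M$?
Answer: $\frac{1579}{2} \approx 789.5$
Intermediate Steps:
$C = 15$ ($C = 18 - 3 = 15$)
$B = - \frac{1}{2}$ ($B = 2 + \frac{-8 + 3}{2} = 2 + \frac{1}{2} \left(-5\right) = 2 - \frac{5}{2} = - \frac{1}{2} \approx -0.5$)
$s{\left(Y,w \right)} = 2 Y - \frac{w^{2}}{2}$ ($s{\left(Y,w \right)} = \left(- 4 Y + w w\right) \left(- \frac{1}{2}\right) = \left(- 4 Y + w^{2}\right) \left(- \frac{1}{2}\right) = \left(w^{2} - 4 Y\right) \left(- \frac{1}{2}\right) = 2 Y - \frac{w^{2}}{2}$)
$\left(C 21 - 24\right) - s{\left(-39,-29 \right)} = \left(15 \cdot 21 - 24\right) - \left(2 \left(-39\right) - \frac{\left(-29\right)^{2}}{2}\right) = \left(315 - 24\right) - \left(-78 - \frac{841}{2}\right) = 291 - \left(-78 - \frac{841}{2}\right) = 291 - - \frac{997}{2} = 291 + \frac{997}{2} = \frac{1579}{2}$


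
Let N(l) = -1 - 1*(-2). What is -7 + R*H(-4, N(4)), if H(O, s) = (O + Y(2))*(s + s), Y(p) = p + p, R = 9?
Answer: -7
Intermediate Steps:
Y(p) = 2*p
N(l) = 1 (N(l) = -1 + 2 = 1)
H(O, s) = 2*s*(4 + O) (H(O, s) = (O + 2*2)*(s + s) = (O + 4)*(2*s) = (4 + O)*(2*s) = 2*s*(4 + O))
-7 + R*H(-4, N(4)) = -7 + 9*(2*1*(4 - 4)) = -7 + 9*(2*1*0) = -7 + 9*0 = -7 + 0 = -7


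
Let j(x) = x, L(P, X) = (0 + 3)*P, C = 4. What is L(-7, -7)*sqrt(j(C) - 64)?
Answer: -42*I*sqrt(15) ≈ -162.67*I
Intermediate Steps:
L(P, X) = 3*P
L(-7, -7)*sqrt(j(C) - 64) = (3*(-7))*sqrt(4 - 64) = -42*I*sqrt(15)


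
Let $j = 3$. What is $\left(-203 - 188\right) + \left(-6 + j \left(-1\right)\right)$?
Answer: $-400$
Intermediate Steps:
$\left(-203 - 188\right) + \left(-6 + j \left(-1\right)\right) = \left(-203 - 188\right) + \left(-6 + 3 \left(-1\right)\right) = -391 - 9 = -400$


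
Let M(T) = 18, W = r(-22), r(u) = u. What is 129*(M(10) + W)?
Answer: -516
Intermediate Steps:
W = -22
129*(M(10) + W) = 129*(18 - 22) = 129*(-4) = -516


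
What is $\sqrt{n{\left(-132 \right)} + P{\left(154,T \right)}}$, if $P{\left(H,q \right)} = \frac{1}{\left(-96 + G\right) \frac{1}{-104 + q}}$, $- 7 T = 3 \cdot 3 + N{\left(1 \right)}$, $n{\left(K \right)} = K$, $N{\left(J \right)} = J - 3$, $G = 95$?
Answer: $3 i \sqrt{3} \approx 5.1962 i$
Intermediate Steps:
$N{\left(J \right)} = -3 + J$
$T = -1$ ($T = - \frac{3 \cdot 3 + \left(-3 + 1\right)}{7} = - \frac{9 - 2}{7} = \left(- \frac{1}{7}\right) 7 = -1$)
$P{\left(H,q \right)} = 104 - q$ ($P{\left(H,q \right)} = \frac{1}{\left(-96 + 95\right) \frac{1}{-104 + q}} = \frac{1}{\left(-1\right) \frac{1}{-104 + q}} = 104 - q$)
$\sqrt{n{\left(-132 \right)} + P{\left(154,T \right)}} = \sqrt{-132 + \left(104 - -1\right)} = \sqrt{-132 + \left(104 + 1\right)} = \sqrt{-132 + 105} = \sqrt{-27} = 3 i \sqrt{3}$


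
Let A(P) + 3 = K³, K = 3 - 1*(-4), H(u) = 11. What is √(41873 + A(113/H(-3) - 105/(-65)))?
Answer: √42213 ≈ 205.46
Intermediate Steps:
K = 7 (K = 3 + 4 = 7)
A(P) = 340 (A(P) = -3 + 7³ = -3 + 343 = 340)
√(41873 + A(113/H(-3) - 105/(-65))) = √(41873 + 340) = √42213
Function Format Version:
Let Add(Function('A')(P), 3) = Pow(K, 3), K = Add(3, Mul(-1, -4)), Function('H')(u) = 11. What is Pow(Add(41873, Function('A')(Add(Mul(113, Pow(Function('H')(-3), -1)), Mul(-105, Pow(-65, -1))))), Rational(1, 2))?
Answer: Pow(42213, Rational(1, 2)) ≈ 205.46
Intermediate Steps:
K = 7 (K = Add(3, 4) = 7)
Function('A')(P) = 340 (Function('A')(P) = Add(-3, Pow(7, 3)) = Add(-3, 343) = 340)
Pow(Add(41873, Function('A')(Add(Mul(113, Pow(Function('H')(-3), -1)), Mul(-105, Pow(-65, -1))))), Rational(1, 2)) = Pow(Add(41873, 340), Rational(1, 2)) = Pow(42213, Rational(1, 2))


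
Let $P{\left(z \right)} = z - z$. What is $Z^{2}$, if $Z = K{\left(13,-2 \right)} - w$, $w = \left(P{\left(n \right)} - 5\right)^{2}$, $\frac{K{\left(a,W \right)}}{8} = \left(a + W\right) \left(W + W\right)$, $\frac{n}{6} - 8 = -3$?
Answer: $142129$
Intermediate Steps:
$n = 30$ ($n = 48 + 6 \left(-3\right) = 48 - 18 = 30$)
$K{\left(a,W \right)} = 16 W \left(W + a\right)$ ($K{\left(a,W \right)} = 8 \left(a + W\right) \left(W + W\right) = 8 \left(W + a\right) 2 W = 8 \cdot 2 W \left(W + a\right) = 16 W \left(W + a\right)$)
$P{\left(z \right)} = 0$
$w = 25$ ($w = \left(0 - 5\right)^{2} = \left(-5\right)^{2} = 25$)
$Z = -377$ ($Z = 16 \left(-2\right) \left(-2 + 13\right) - 25 = 16 \left(-2\right) 11 - 25 = -352 - 25 = -377$)
$Z^{2} = \left(-377\right)^{2} = 142129$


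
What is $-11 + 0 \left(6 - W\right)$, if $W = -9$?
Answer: $-11$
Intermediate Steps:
$-11 + 0 \left(6 - W\right) = -11 + 0 \left(6 - -9\right) = -11 + 0 \left(6 + 9\right) = -11 + 0 \cdot 15 = -11 + 0 = -11$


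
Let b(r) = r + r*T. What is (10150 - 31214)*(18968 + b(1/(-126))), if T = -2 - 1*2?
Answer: -8390391524/21 ≈ -3.9954e+8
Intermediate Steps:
T = -4 (T = -2 - 2 = -4)
b(r) = -3*r (b(r) = r + r*(-4) = r - 4*r = -3*r)
(10150 - 31214)*(18968 + b(1/(-126))) = (10150 - 31214)*(18968 - 3/(-126)) = -21064*(18968 - 3*(-1/126)) = -21064*(18968 + 1/42) = -21064*796657/42 = -8390391524/21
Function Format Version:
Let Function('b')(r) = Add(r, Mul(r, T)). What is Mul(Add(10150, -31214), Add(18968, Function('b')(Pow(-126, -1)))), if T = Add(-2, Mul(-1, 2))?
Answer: Rational(-8390391524, 21) ≈ -3.9954e+8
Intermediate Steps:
T = -4 (T = Add(-2, -2) = -4)
Function('b')(r) = Mul(-3, r) (Function('b')(r) = Add(r, Mul(r, -4)) = Add(r, Mul(-4, r)) = Mul(-3, r))
Mul(Add(10150, -31214), Add(18968, Function('b')(Pow(-126, -1)))) = Mul(Add(10150, -31214), Add(18968, Mul(-3, Pow(-126, -1)))) = Mul(-21064, Add(18968, Mul(-3, Rational(-1, 126)))) = Mul(-21064, Add(18968, Rational(1, 42))) = Mul(-21064, Rational(796657, 42)) = Rational(-8390391524, 21)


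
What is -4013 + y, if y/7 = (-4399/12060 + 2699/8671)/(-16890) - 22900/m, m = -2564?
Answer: -4472538554657089957/1132150527167400 ≈ -3950.5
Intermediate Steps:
y = 70781510865686243/1132150527167400 (y = 7*((-4399/12060 + 2699/8671)/(-16890) - 22900/(-2564)) = 7*((-4399*1/12060 + 2699*(1/8671))*(-1/16890) - 22900*(-1/2564)) = 7*((-4399/12060 + 2699/8671)*(-1/16890) + 5725/641) = 7*(-5593789/104572260*(-1/16890) + 5725/641) = 7*(5593789/1766225471400 + 5725/641) = 7*(10111644409383749/1132150527167400) = 70781510865686243/1132150527167400 ≈ 62.520)
-4013 + y = -4013 + 70781510865686243/1132150527167400 = -4472538554657089957/1132150527167400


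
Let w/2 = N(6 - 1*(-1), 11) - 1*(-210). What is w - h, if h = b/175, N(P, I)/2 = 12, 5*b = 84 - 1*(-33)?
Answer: 409383/875 ≈ 467.87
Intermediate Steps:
b = 117/5 (b = (84 - 1*(-33))/5 = (84 + 33)/5 = (⅕)*117 = 117/5 ≈ 23.400)
N(P, I) = 24 (N(P, I) = 2*12 = 24)
h = 117/875 (h = (117/5)/175 = (117/5)*(1/175) = 117/875 ≈ 0.13371)
w = 468 (w = 2*(24 - 1*(-210)) = 2*(24 + 210) = 2*234 = 468)
w - h = 468 - 1*117/875 = 468 - 117/875 = 409383/875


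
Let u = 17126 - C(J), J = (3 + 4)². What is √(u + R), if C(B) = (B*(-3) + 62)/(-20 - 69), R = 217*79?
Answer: 8*√4241206/89 ≈ 185.12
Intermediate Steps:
R = 17143
J = 49 (J = 7² = 49)
C(B) = -62/89 + 3*B/89 (C(B) = (-3*B + 62)/(-89) = (62 - 3*B)*(-1/89) = -62/89 + 3*B/89)
u = 1524129/89 (u = 17126 - (-62/89 + (3/89)*49) = 17126 - (-62/89 + 147/89) = 17126 - 1*85/89 = 17126 - 85/89 = 1524129/89 ≈ 17125.)
√(u + R) = √(1524129/89 + 17143) = √(3049856/89) = 8*√4241206/89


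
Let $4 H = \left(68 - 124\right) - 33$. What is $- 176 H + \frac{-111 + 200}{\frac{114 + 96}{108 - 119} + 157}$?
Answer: $\frac{5941551}{1517} \approx 3916.6$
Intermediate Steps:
$H = - \frac{89}{4}$ ($H = \frac{\left(68 - 124\right) - 33}{4} = \frac{-56 - 33}{4} = \frac{1}{4} \left(-89\right) = - \frac{89}{4} \approx -22.25$)
$- 176 H + \frac{-111 + 200}{\frac{114 + 96}{108 - 119} + 157} = \left(-176\right) \left(- \frac{89}{4}\right) + \frac{-111 + 200}{\frac{114 + 96}{108 - 119} + 157} = 3916 + \frac{89}{\frac{210}{-11} + 157} = 3916 + \frac{89}{210 \left(- \frac{1}{11}\right) + 157} = 3916 + \frac{89}{- \frac{210}{11} + 157} = 3916 + \frac{89}{\frac{1517}{11}} = 3916 + 89 \cdot \frac{11}{1517} = 3916 + \frac{979}{1517} = \frac{5941551}{1517}$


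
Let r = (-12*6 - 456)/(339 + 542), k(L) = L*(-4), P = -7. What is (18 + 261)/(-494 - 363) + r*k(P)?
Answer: -12915687/755017 ≈ -17.106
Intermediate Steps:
k(L) = -4*L
r = -528/881 (r = (-72 - 456)/881 = -528*1/881 = -528/881 ≈ -0.59932)
(18 + 261)/(-494 - 363) + r*k(P) = (18 + 261)/(-494 - 363) - (-2112)*(-7)/881 = 279/(-857) - 528/881*28 = 279*(-1/857) - 14784/881 = -279/857 - 14784/881 = -12915687/755017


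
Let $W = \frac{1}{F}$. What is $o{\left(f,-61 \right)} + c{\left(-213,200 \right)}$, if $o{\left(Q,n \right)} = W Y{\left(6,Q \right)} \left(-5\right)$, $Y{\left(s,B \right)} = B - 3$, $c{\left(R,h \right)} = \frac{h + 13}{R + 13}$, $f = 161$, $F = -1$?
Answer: $\frac{157787}{200} \approx 788.93$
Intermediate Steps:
$c{\left(R,h \right)} = \frac{13 + h}{13 + R}$
$Y{\left(s,B \right)} = -3 + B$
$W = -1$ ($W = \frac{1}{-1} = -1$)
$o{\left(Q,n \right)} = -15 + 5 Q$ ($o{\left(Q,n \right)} = - (-3 + Q) \left(-5\right) = \left(3 - Q\right) \left(-5\right) = -15 + 5 Q$)
$o{\left(f,-61 \right)} + c{\left(-213,200 \right)} = \left(-15 + 5 \cdot 161\right) + \frac{13 + 200}{13 - 213} = \left(-15 + 805\right) + \frac{1}{-200} \cdot 213 = 790 - \frac{213}{200} = \frac{157787}{200}$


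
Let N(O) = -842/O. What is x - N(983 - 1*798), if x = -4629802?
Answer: -856512528/185 ≈ -4.6298e+6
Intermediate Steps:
x - N(983 - 1*798) = -4629802 - (-842)/(983 - 1*798) = -4629802 - (-842)/(983 - 798) = -4629802 - (-842)/185 = -4629802 - 1*(-842/185) = -4629802 + 842/185 = -856512528/185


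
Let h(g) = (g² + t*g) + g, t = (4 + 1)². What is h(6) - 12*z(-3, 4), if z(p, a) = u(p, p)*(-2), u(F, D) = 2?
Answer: 240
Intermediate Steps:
t = 25 (t = 5² = 25)
h(g) = g² + 26*g (h(g) = (g² + 25*g) + g = g² + 26*g)
z(p, a) = -4 (z(p, a) = 2*(-2) = -4)
h(6) - 12*z(-3, 4) = 6*(26 + 6) - 12*(-4) = 6*32 + 48 = 192 + 48 = 240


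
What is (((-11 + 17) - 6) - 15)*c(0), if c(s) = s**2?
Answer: 0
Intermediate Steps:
(((-11 + 17) - 6) - 15)*c(0) = (((-11 + 17) - 6) - 15)*0**2 = ((6 - 6) - 15)*0 = (0 - 15)*0 = -15*0 = 0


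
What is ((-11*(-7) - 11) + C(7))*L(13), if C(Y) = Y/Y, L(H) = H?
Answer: 871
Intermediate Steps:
C(Y) = 1
((-11*(-7) - 11) + C(7))*L(13) = ((-11*(-7) - 11) + 1)*13 = ((77 - 11) + 1)*13 = (66 + 1)*13 = 67*13 = 871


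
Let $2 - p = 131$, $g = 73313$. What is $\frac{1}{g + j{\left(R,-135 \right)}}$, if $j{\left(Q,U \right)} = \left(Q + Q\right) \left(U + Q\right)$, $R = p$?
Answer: $\frac{1}{141425} \approx 7.0709 \cdot 10^{-6}$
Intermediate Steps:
$p = -129$ ($p = 2 - 131 = -129$)
$R = -129$
$j{\left(Q,U \right)} = 2 Q \left(Q + U\right)$
$\frac{1}{g + j{\left(R,-135 \right)}} = \frac{1}{73313 + 2 \left(-129\right) \left(-129 - 135\right)} = \frac{1}{73313 + 2 \left(-129\right) \left(-264\right)} = \frac{1}{73313 + 68112} = \frac{1}{141425}$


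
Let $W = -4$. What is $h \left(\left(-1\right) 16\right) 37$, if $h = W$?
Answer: $2368$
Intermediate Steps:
$h = -4$
$h \left(\left(-1\right) 16\right) 37 = - 4 \left(\left(-1\right) 16\right) 37 = \left(-4\right) \left(-16\right) 37 = 64 \cdot 37 = 2368$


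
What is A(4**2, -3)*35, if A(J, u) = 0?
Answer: 0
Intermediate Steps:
A(4**2, -3)*35 = 0*35 = 0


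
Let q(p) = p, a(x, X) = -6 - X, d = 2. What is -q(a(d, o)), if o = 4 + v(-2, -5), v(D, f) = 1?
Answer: 11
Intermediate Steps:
o = 5 (o = 4 + 1 = 5)
-q(a(d, o)) = -(-6 - 1*5) = -(-6 - 5) = -1*(-11) = 11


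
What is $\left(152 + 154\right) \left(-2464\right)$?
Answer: $-753984$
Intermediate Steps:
$\left(152 + 154\right) \left(-2464\right) = 306 \left(-2464\right) = -753984$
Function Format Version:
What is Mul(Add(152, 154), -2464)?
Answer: -753984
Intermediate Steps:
Mul(Add(152, 154), -2464) = Mul(306, -2464) = -753984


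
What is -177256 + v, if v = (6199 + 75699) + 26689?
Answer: -68669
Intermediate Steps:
v = 108587 (v = 81898 + 26689 = 108587)
-177256 + v = -177256 + 108587 = -68669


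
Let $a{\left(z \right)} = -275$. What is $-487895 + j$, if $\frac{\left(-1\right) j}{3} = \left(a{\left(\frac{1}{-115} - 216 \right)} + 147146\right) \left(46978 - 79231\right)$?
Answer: $14210603194$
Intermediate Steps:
$j = 14211091089$ ($j = - 3 \left(-275 + 147146\right) \left(46978 - 79231\right) = - 3 \cdot 146871 \left(-32253\right) = \left(-3\right) \left(-4737030363\right) = 14211091089$)
$-487895 + j = -487895 + 14211091089 = 14210603194$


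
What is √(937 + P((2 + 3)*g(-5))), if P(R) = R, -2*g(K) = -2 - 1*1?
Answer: √3778/2 ≈ 30.733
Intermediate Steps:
g(K) = 3/2 (g(K) = -(-2 - 1*1)/2 = -(-2 - 1)/2 = -½*(-3) = 3/2)
√(937 + P((2 + 3)*g(-5))) = √(937 + (2 + 3)*(3/2)) = √(937 + 5*(3/2)) = √(937 + 15/2) = √(1889/2) = √3778/2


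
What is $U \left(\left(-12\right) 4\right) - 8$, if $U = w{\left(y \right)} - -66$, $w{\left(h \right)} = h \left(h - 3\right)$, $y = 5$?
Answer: $-3656$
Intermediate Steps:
$w{\left(h \right)} = h \left(-3 + h\right)$
$U = 76$ ($U = 5 \left(-3 + 5\right) - -66 = 5 \cdot 2 + 66 = 10 + 66 = 76$)
$U \left(\left(-12\right) 4\right) - 8 = 76 \left(\left(-12\right) 4\right) - 8 = 76 \left(-48\right) - 8 = -3648 - 8 = -3656$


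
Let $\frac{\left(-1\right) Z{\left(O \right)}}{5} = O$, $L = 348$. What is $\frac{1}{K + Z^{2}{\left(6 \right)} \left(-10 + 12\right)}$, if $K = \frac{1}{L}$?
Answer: $\frac{348}{626401} \approx 0.00055555$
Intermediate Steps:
$Z{\left(O \right)} = - 5 O$
$K = \frac{1}{348} \approx 0.0028736$
$\frac{1}{K + Z^{2}{\left(6 \right)} \left(-10 + 12\right)} = \frac{1}{\frac{1}{348} + \left(\left(-5\right) 6\right)^{2} \left(-10 + 12\right)} = \frac{1}{\frac{1}{348} + \left(-30\right)^{2} \cdot 2} = \frac{1}{\frac{1}{348} + 900 \cdot 2} = \frac{1}{\frac{1}{348} + 1800} = \frac{1}{\frac{626401}{348}} = \frac{348}{626401}$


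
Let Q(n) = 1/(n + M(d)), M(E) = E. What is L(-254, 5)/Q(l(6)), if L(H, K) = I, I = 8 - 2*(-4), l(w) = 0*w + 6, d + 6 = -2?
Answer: -32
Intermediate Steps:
d = -8 (d = -6 - 2 = -8)
l(w) = 6 (l(w) = 0 + 6 = 6)
I = 16 (I = 8 + 8 = 16)
L(H, K) = 16
Q(n) = 1/(-8 + n) (Q(n) = 1/(n - 8) = 1/(-8 + n))
L(-254, 5)/Q(l(6)) = 16/(1/(-8 + 6)) = 16/(1/(-2)) = 16/(-½) = 16*(-2) = -32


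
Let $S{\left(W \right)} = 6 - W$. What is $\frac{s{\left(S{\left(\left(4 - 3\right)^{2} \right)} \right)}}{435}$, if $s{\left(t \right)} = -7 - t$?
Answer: $- \frac{4}{145} \approx -0.027586$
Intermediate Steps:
$\frac{s{\left(S{\left(\left(4 - 3\right)^{2} \right)} \right)}}{435} = \frac{-7 - \left(6 - \left(4 - 3\right)^{2}\right)}{435} = \left(-7 - \left(6 - 1^{2}\right)\right) \frac{1}{435} = \left(-7 - \left(6 - 1\right)\right) \frac{1}{435} = \left(-7 - 5\right) \frac{1}{435} = \left(-12\right) \frac{1}{435} = - \frac{4}{145}$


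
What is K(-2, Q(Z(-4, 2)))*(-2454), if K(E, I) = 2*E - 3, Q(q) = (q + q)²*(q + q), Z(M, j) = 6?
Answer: 17178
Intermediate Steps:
Q(q) = 8*q³ (Q(q) = (2*q)²*(2*q) = (4*q²)*(2*q) = 8*q³)
K(E, I) = -3 + 2*E
K(-2, Q(Z(-4, 2)))*(-2454) = (-3 + 2*(-2))*(-2454) = (-3 - 4)*(-2454) = -7*(-2454) = 17178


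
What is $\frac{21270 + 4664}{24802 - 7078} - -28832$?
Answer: $\frac{255522151}{8862} \approx 28833.0$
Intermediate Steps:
$\frac{21270 + 4664}{24802 - 7078} - -28832 = \frac{25934}{17724} + 28832 = 25934 \cdot \frac{1}{17724} + 28832 = \frac{12967}{8862} + 28832 = \frac{255522151}{8862}$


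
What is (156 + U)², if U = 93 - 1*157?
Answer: 8464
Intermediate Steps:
U = -64 (U = 93 - 157 = -64)
(156 + U)² = (156 - 64)² = 92² = 8464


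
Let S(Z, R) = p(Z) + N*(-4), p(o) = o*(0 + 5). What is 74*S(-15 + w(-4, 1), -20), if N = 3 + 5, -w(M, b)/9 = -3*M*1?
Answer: -47878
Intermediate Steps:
w(M, b) = 27*M (w(M, b) = -9*(-3*M) = -(-27)*M = 27*M)
p(o) = 5*o (p(o) = o*5 = 5*o)
N = 8
S(Z, R) = -32 + 5*Z (S(Z, R) = 5*Z + 8*(-4) = 5*Z - 32 = -32 + 5*Z)
74*S(-15 + w(-4, 1), -20) = 74*(-32 + 5*(-15 + 27*(-4))) = 74*(-32 + 5*(-15 - 108)) = 74*(-32 + 5*(-123)) = 74*(-32 - 615) = 74*(-647) = -47878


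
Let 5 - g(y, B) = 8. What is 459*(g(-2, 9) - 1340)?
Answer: -616437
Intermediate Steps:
g(y, B) = -3 (g(y, B) = 5 - 1*8 = 5 - 8 = -3)
459*(g(-2, 9) - 1340) = 459*(-3 - 1340) = 459*(-1343) = -616437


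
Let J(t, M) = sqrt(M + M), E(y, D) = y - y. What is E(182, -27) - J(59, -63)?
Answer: -3*I*sqrt(14) ≈ -11.225*I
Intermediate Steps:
E(y, D) = 0
J(t, M) = sqrt(2)*sqrt(M) (J(t, M) = sqrt(2*M) = sqrt(2)*sqrt(M))
E(182, -27) - J(59, -63) = 0 - sqrt(2)*sqrt(-63) = 0 - sqrt(2)*3*I*sqrt(7) = 0 - 3*I*sqrt(14) = -3*I*sqrt(14)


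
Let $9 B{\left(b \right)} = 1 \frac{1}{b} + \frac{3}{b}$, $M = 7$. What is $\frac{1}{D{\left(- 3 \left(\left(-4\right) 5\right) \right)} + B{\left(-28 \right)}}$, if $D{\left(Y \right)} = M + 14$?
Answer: $\frac{63}{1322} \approx 0.047655$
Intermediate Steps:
$D{\left(Y \right)} = 21$ ($D{\left(Y \right)} = 7 + 14 = 21$)
$B{\left(b \right)} = \frac{4}{9 b}$ ($B{\left(b \right)} = \frac{1 \frac{1}{b} + \frac{3}{b}}{9} = \frac{\frac{1}{b} + \frac{3}{b}}{9} = \frac{4 \frac{1}{b}}{9} = \frac{4}{9 b}$)
$\frac{1}{D{\left(- 3 \left(\left(-4\right) 5\right) \right)} + B{\left(-28 \right)}} = \frac{1}{21 + \frac{4}{9 \left(-28\right)}} = \frac{1}{21 + \frac{4}{9} \left(- \frac{1}{28}\right)} = \frac{1}{21 - \frac{1}{63}} = \frac{1}{\frac{1322}{63}} = \frac{63}{1322}$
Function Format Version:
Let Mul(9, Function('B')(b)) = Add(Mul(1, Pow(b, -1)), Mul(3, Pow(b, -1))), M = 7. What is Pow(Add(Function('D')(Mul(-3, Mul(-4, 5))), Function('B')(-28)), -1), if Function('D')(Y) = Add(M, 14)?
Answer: Rational(63, 1322) ≈ 0.047655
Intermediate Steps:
Function('D')(Y) = 21 (Function('D')(Y) = Add(7, 14) = 21)
Function('B')(b) = Mul(Rational(4, 9), Pow(b, -1)) (Function('B')(b) = Mul(Rational(1, 9), Add(Mul(1, Pow(b, -1)), Mul(3, Pow(b, -1)))) = Mul(Rational(1, 9), Add(Pow(b, -1), Mul(3, Pow(b, -1)))) = Mul(Rational(1, 9), Mul(4, Pow(b, -1))) = Mul(Rational(4, 9), Pow(b, -1)))
Pow(Add(Function('D')(Mul(-3, Mul(-4, 5))), Function('B')(-28)), -1) = Pow(Add(21, Mul(Rational(4, 9), Pow(-28, -1))), -1) = Pow(Add(21, Mul(Rational(4, 9), Rational(-1, 28))), -1) = Pow(Add(21, Rational(-1, 63)), -1) = Pow(Rational(1322, 63), -1) = Rational(63, 1322)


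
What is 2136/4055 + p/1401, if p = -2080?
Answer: -5441864/5681055 ≈ -0.95790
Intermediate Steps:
2136/4055 + p/1401 = 2136/4055 - 2080/1401 = -5441864/5681055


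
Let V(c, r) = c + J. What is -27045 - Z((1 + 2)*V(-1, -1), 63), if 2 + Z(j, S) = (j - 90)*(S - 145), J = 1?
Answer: -34423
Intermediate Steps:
V(c, r) = 1 + c (V(c, r) = c + 1 = 1 + c)
Z(j, S) = -2 + (-145 + S)*(-90 + j) (Z(j, S) = -2 + (j - 90)*(S - 145) = -2 + (-90 + j)*(-145 + S) = -2 + (-145 + S)*(-90 + j))
-27045 - Z((1 + 2)*V(-1, -1), 63) = -27045 - (13048 - 145*(1 + 2)*(1 - 1) - 90*63 + 63*((1 + 2)*(1 - 1))) = -27045 - (13048 - 435*0 - 5670 + 63*(3*0)) = -27045 - (13048 - 145*0 - 5670 + 63*0) = -27045 - (13048 + 0 - 5670 + 0) = -27045 - 1*7378 = -27045 - 7378 = -34423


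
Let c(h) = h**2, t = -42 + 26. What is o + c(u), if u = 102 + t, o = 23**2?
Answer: 7925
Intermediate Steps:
t = -16
o = 529
u = 86 (u = 102 - 16 = 86)
o + c(u) = 529 + 86**2 = 529 + 7396 = 7925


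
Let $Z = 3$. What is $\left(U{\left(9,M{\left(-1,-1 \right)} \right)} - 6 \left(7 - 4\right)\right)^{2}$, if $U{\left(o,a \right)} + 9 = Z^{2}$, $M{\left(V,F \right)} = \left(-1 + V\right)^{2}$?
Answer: $324$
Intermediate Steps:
$U{\left(o,a \right)} = 0$ ($U{\left(o,a \right)} = -9 + 3^{2} = -9 + 9 = 0$)
$\left(U{\left(9,M{\left(-1,-1 \right)} \right)} - 6 \left(7 - 4\right)\right)^{2} = \left(0 - 6 \left(7 - 4\right)\right)^{2} = \left(0 - 18\right)^{2} = \left(-18\right)^{2} = 324$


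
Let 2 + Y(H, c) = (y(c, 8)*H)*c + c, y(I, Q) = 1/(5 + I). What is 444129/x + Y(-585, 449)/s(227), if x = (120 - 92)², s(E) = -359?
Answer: 5173831083/9127216 ≈ 566.86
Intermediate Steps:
Y(H, c) = -2 + c + H*c/(5 + c) (Y(H, c) = -2 + ((H/(5 + c))*c + c) = -2 + (H*c/(5 + c) + c) = -2 + (c + H*c/(5 + c)) = -2 + c + H*c/(5 + c))
x = 784 (x = 28² = 784)
444129/x + Y(-585, 449)/s(227) = 444129/784 + ((-585*449 + (-2 + 449)*(5 + 449))/(5 + 449))/(-359) = 444129*(1/784) + ((-262665 + 447*454)/454)*(-1/359) = 63447/112 + ((-262665 + 202938)/454)*(-1/359) = 63447/112 + ((1/454)*(-59727))*(-1/359) = 63447/112 - 59727/454*(-1/359) = 63447/112 + 59727/162986 = 5173831083/9127216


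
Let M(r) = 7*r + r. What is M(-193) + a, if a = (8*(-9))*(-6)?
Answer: -1112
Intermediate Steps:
a = 432 (a = -72*(-6) = 432)
M(r) = 8*r
M(-193) + a = 8*(-193) + 432 = -1544 + 432 = -1112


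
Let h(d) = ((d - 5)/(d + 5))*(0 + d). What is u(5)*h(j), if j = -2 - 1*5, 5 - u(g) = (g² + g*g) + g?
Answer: 2100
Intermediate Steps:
u(g) = 5 - g - 2*g² (u(g) = 5 - ((g² + g*g) + g) = 5 - ((g² + g²) + g) = 5 - (2*g² + g) = 5 - (g + 2*g²) = 5 + (-g - 2*g²) = 5 - g - 2*g²)
j = -7 (j = -2 - 5 = -7)
h(d) = d*(-5 + d)/(5 + d) (h(d) = ((-5 + d)/(5 + d))*d = d*(-5 + d)/(5 + d))
u(5)*h(j) = (5 - 1*5 - 2*5²)*(-7*(-5 - 7)/(5 - 7)) = (5 - 5 - 2*25)*(-7*(-12)/(-2)) = (5 - 5 - 50)*(-7*(-½)*(-12)) = -50*(-42) = 2100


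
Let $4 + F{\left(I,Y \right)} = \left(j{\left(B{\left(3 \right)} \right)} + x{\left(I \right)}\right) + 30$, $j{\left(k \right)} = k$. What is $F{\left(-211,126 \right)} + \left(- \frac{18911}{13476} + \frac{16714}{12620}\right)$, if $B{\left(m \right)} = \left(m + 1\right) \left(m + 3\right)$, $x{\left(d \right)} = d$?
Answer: $- \frac{6848556319}{42516780} \approx -161.08$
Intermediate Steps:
$B{\left(m \right)} = \left(1 + m\right) \left(3 + m\right)$
$F{\left(I,Y \right)} = 50 + I$ ($F{\left(I,Y \right)} = -4 + \left(\left(\left(3 + 3^{2} + 4 \cdot 3\right) + I\right) + 30\right) = -4 + \left(\left(\left(3 + 9 + 12\right) + I\right) + 30\right) = -4 + \left(\left(24 + I\right) + 30\right) = -4 + \left(54 + I\right) = 50 + I$)
$F{\left(-211,126 \right)} + \left(- \frac{18911}{13476} + \frac{16714}{12620}\right) = \left(50 - 211\right) + \left(- \frac{18911}{13476} + \frac{16714}{12620}\right) = -161 + \left(\left(-18911\right) \frac{1}{13476} + 16714 \cdot \frac{1}{12620}\right) = -161 + \left(- \frac{18911}{13476} + \frac{8357}{6310}\right) = -161 - \frac{3354739}{42516780} = - \frac{6848556319}{42516780}$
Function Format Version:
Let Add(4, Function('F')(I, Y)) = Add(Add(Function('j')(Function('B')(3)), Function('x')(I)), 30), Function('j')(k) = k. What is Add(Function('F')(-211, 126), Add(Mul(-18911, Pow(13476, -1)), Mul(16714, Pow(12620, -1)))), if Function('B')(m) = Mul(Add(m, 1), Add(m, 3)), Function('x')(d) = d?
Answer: Rational(-6848556319, 42516780) ≈ -161.08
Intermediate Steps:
Function('B')(m) = Mul(Add(1, m), Add(3, m))
Function('F')(I, Y) = Add(50, I) (Function('F')(I, Y) = Add(-4, Add(Add(Add(3, Pow(3, 2), Mul(4, 3)), I), 30)) = Add(-4, Add(Add(Add(3, 9, 12), I), 30)) = Add(-4, Add(Add(24, I), 30)) = Add(-4, Add(54, I)) = Add(50, I))
Add(Function('F')(-211, 126), Add(Mul(-18911, Pow(13476, -1)), Mul(16714, Pow(12620, -1)))) = Add(Add(50, -211), Add(Mul(-18911, Pow(13476, -1)), Mul(16714, Pow(12620, -1)))) = Add(-161, Add(Mul(-18911, Rational(1, 13476)), Mul(16714, Rational(1, 12620)))) = Add(-161, Add(Rational(-18911, 13476), Rational(8357, 6310))) = Add(-161, Rational(-3354739, 42516780)) = Rational(-6848556319, 42516780)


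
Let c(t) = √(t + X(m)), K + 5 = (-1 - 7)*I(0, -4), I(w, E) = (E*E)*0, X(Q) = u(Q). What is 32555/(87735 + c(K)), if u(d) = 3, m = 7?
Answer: 2856212925/7697430227 - 32555*I*√2/7697430227 ≈ 0.37106 - 5.9812e-6*I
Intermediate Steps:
X(Q) = 3
I(w, E) = 0 (I(w, E) = E²*0 = 0)
K = -5 (K = -5 + (-1 - 7)*0 = -5 - 8*0 = -5 + 0 = -5)
c(t) = √(3 + t) (c(t) = √(t + 3) = √(3 + t))
32555/(87735 + c(K)) = 32555/(87735 + √(3 - 5)) = 32555/(87735 + √(-2)) = 32555/(87735 + I*√2)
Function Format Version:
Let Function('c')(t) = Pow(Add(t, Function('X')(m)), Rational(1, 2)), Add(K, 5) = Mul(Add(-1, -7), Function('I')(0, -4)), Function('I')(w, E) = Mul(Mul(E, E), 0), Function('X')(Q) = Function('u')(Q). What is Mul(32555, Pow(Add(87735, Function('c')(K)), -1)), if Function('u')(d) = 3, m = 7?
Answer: Add(Rational(2856212925, 7697430227), Mul(Rational(-32555, 7697430227), I, Pow(2, Rational(1, 2)))) ≈ Add(0.37106, Mul(-5.9812e-6, I))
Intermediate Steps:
Function('X')(Q) = 3
Function('I')(w, E) = 0 (Function('I')(w, E) = Mul(Pow(E, 2), 0) = 0)
K = -5 (K = Add(-5, Mul(Add(-1, -7), 0)) = Add(-5, Mul(-8, 0)) = Add(-5, 0) = -5)
Function('c')(t) = Pow(Add(3, t), Rational(1, 2)) (Function('c')(t) = Pow(Add(t, 3), Rational(1, 2)) = Pow(Add(3, t), Rational(1, 2)))
Mul(32555, Pow(Add(87735, Function('c')(K)), -1)) = Mul(32555, Pow(Add(87735, Pow(Add(3, -5), Rational(1, 2))), -1)) = Mul(32555, Pow(Add(87735, Pow(-2, Rational(1, 2))), -1)) = Mul(32555, Pow(Add(87735, Mul(I, Pow(2, Rational(1, 2)))), -1))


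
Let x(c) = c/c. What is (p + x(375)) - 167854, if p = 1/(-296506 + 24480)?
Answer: -45660380179/272026 ≈ -1.6785e+5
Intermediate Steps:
x(c) = 1
p = -1/272026 (p = 1/(-272026) = -1/272026 ≈ -3.6761e-6)
(p + x(375)) - 167854 = (-1/272026 + 1) - 167854 = 272025/272026 - 167854 = -45660380179/272026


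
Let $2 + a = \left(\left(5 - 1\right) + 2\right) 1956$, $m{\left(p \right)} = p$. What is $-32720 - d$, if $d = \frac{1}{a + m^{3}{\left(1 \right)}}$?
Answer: $- \frac{383969201}{11735} \approx -32720.0$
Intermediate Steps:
$a = 11734$ ($a = -2 + \left(\left(5 - 1\right) + 2\right) 1956 = -2 + \left(4 + 2\right) 1956 = -2 + 6 \cdot 1956 = -2 + 11736 = 11734$)
$d = \frac{1}{11735}$ ($d = \frac{1}{11734 + 1^{3}} = \frac{1}{11734 + 1} = \frac{1}{11735} \approx 8.5215 \cdot 10^{-5}$)
$-32720 - d = -32720 - \frac{1}{11735} = - \frac{383969201}{11735}$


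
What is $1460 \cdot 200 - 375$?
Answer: $291625$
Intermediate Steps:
$1460 \cdot 200 - 375 = 292000 - 375 = 291625$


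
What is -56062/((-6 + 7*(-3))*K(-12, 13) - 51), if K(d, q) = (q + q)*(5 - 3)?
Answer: 56062/1455 ≈ 38.531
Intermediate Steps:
K(d, q) = 4*q (K(d, q) = (2*q)*2 = 4*q)
-56062/((-6 + 7*(-3))*K(-12, 13) - 51) = -56062/((-6 + 7*(-3))*(4*13) - 51) = -56062/((-6 - 21)*52 - 51) = -56062/(-27*52 - 51) = -56062/(-1404 - 51) = -56062/(-1455) = -56062*(-1/1455) = 56062/1455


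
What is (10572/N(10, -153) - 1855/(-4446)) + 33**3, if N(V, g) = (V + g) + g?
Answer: 2952950810/82251 ≈ 35902.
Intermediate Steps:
N(V, g) = V + 2*g
(10572/N(10, -153) - 1855/(-4446)) + 33**3 = (10572/(10 + 2*(-153)) - 1855/(-4446)) + 33**3 = (10572/(10 - 306) - 1855*(-1/4446)) + 35937 = (10572/(-296) + 1855/4446) + 35937 = (10572*(-1/296) + 1855/4446) + 35937 = (-2643/74 + 1855/4446) + 35937 = -2903377/82251 + 35937 = 2952950810/82251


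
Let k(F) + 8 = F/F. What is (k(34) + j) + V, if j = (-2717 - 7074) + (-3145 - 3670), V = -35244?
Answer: -51857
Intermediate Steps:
k(F) = -7 (k(F) = -8 + F/F = -8 + 1 = -7)
j = -16606 (j = -9791 - 6815 = -16606)
(k(34) + j) + V = (-7 - 16606) - 35244 = -16613 - 35244 = -51857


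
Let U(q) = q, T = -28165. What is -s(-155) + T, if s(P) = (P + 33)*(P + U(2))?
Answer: -46831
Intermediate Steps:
s(P) = (2 + P)*(33 + P) (s(P) = (P + 33)*(P + 2) = (33 + P)*(2 + P) = (2 + P)*(33 + P))
-s(-155) + T = -(66 + (-155)**2 + 35*(-155)) - 28165 = -(66 + 24025 - 5425) - 28165 = -1*18666 - 28165 = -18666 - 28165 = -46831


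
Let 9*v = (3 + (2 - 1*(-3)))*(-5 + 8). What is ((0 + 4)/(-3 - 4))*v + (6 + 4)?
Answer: 178/21 ≈ 8.4762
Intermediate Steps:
v = 8/3 (v = ((3 + (2 - 1*(-3)))*(-5 + 8))/9 = ((3 + (2 + 3))*3)/9 = ((3 + 5)*3)/9 = (8*3)/9 = (1/9)*24 = 8/3 ≈ 2.6667)
((0 + 4)/(-3 - 4))*v + (6 + 4) = ((0 + 4)/(-3 - 4))*(8/3) + (6 + 4) = (4/(-7))*(8/3) + 10 = (4*(-1/7))*(8/3) + 10 = -4/7*8/3 + 10 = -32/21 + 10 = 178/21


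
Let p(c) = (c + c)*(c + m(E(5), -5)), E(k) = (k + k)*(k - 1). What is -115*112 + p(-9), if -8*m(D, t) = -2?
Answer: -25445/2 ≈ -12723.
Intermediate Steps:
E(k) = 2*k*(-1 + k) (E(k) = (2*k)*(-1 + k) = 2*k*(-1 + k))
m(D, t) = ¼ (m(D, t) = -⅛*(-2) = ¼)
p(c) = 2*c*(¼ + c) (p(c) = (c + c)*(c + ¼) = (2*c)*(¼ + c) = 2*c*(¼ + c))
-115*112 + p(-9) = -115*112 + (½)*(-9)*(1 + 4*(-9)) = -12880 + (½)*(-9)*(1 - 36) = -12880 + (½)*(-9)*(-35) = -12880 + 315/2 = -25445/2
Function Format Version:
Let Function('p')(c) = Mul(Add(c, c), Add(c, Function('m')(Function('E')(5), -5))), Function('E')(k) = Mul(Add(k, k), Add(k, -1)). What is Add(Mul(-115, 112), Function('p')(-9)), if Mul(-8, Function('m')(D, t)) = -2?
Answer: Rational(-25445, 2) ≈ -12723.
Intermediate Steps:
Function('E')(k) = Mul(2, k, Add(-1, k)) (Function('E')(k) = Mul(Mul(2, k), Add(-1, k)) = Mul(2, k, Add(-1, k)))
Function('m')(D, t) = Rational(1, 4) (Function('m')(D, t) = Mul(Rational(-1, 8), -2) = Rational(1, 4))
Function('p')(c) = Mul(2, c, Add(Rational(1, 4), c)) (Function('p')(c) = Mul(Add(c, c), Add(c, Rational(1, 4))) = Mul(Mul(2, c), Add(Rational(1, 4), c)) = Mul(2, c, Add(Rational(1, 4), c)))
Add(Mul(-115, 112), Function('p')(-9)) = Add(Mul(-115, 112), Mul(Rational(1, 2), -9, Add(1, Mul(4, -9)))) = Add(-12880, Mul(Rational(1, 2), -9, Add(1, -36))) = Add(-12880, Mul(Rational(1, 2), -9, -35)) = Add(-12880, Rational(315, 2)) = Rational(-25445, 2)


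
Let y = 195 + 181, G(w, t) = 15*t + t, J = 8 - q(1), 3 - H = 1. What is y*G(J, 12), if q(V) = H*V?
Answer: 72192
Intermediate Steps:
H = 2 (H = 3 - 1*1 = 3 - 1 = 2)
q(V) = 2*V
J = 6 (J = 8 - 2 = 6)
G(w, t) = 16*t
y = 376
y*G(J, 12) = 376*(16*12) = 376*192 = 72192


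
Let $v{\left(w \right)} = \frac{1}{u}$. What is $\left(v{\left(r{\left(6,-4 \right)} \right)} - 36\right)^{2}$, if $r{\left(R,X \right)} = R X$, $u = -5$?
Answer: $\frac{32761}{25} \approx 1310.4$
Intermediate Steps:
$v{\left(w \right)} = - \frac{1}{5}$ ($v{\left(w \right)} = \frac{1}{-5} = - \frac{1}{5}$)
$\left(v{\left(r{\left(6,-4 \right)} \right)} - 36\right)^{2} = \left(- \frac{1}{5} - 36\right)^{2} = \left(- \frac{181}{5}\right)^{2} = \frac{32761}{25}$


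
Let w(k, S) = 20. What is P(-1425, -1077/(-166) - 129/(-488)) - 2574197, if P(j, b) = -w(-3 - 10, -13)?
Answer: -2574217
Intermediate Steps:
P(j, b) = -20 (P(j, b) = -1*20 = -20)
P(-1425, -1077/(-166) - 129/(-488)) - 2574197 = -20 - 2574197 = -2574217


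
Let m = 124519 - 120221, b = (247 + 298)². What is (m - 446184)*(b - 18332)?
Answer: -123150534998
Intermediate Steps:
b = 297025 (b = 545² = 297025)
m = 4298
(m - 446184)*(b - 18332) = (4298 - 446184)*(297025 - 18332) = -441886*278693 = -123150534998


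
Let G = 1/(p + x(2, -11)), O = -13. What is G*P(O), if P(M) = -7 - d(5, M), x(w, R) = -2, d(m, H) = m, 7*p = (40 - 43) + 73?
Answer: -3/2 ≈ -1.5000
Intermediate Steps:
p = 10 (p = ((40 - 43) + 73)/7 = (-3 + 73)/7 = (⅐)*70 = 10)
P(M) = -12 (P(M) = -7 - 1*5 = -7 - 5 = -12)
G = ⅛ (G = 1/(10 - 2) = 1/8 = ⅛ ≈ 0.12500)
G*P(O) = (⅛)*(-12) = -3/2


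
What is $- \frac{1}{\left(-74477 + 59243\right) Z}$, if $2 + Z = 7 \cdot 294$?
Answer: $\frac{1}{31321104} \approx 3.1927 \cdot 10^{-8}$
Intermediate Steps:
$Z = 2056$ ($Z = -2 + 7 \cdot 294 = -2 + 2058 = 2056$)
$- \frac{1}{\left(-74477 + 59243\right) Z} = - \frac{1}{\left(-74477 + 59243\right) 2056} = - \frac{1}{\left(-15234\right) 2056} = - \frac{-1}{15234 \cdot 2056} = \left(-1\right) \left(- \frac{1}{31321104}\right) = \frac{1}{31321104}$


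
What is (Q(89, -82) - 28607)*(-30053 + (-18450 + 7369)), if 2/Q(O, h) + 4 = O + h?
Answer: 3530078746/3 ≈ 1.1767e+9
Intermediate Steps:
Q(O, h) = 2/(-4 + O + h) (Q(O, h) = 2/(-4 + (O + h)) = 2/(-4 + O + h))
(Q(89, -82) - 28607)*(-30053 + (-18450 + 7369)) = (2/(-4 + 89 - 82) - 28607)*(-30053 + (-18450 + 7369)) = (2/3 - 28607)*(-30053 - 11081) = (2*(1/3) - 28607)*(-41134) = (2/3 - 28607)*(-41134) = -85819/3*(-41134) = 3530078746/3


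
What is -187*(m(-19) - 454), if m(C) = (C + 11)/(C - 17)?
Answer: 763708/9 ≈ 84857.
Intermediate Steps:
m(C) = (11 + C)/(-17 + C)
-187*(m(-19) - 454) = -187*((11 - 19)/(-17 - 19) - 454) = -187*(-8/(-36) - 454) = -187*(-1/36*(-8) - 454) = -187*(2/9 - 454) = -187*(-4084/9) = 763708/9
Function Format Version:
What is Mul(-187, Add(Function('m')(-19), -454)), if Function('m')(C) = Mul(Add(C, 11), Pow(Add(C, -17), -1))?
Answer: Rational(763708, 9) ≈ 84857.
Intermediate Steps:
Function('m')(C) = Mul(Pow(Add(-17, C), -1), Add(11, C)) (Function('m')(C) = Mul(Add(11, C), Pow(Add(-17, C), -1)) = Mul(Pow(Add(-17, C), -1), Add(11, C)))
Mul(-187, Add(Function('m')(-19), -454)) = Mul(-187, Add(Mul(Pow(Add(-17, -19), -1), Add(11, -19)), -454)) = Mul(-187, Add(Mul(Pow(-36, -1), -8), -454)) = Mul(-187, Add(Mul(Rational(-1, 36), -8), -454)) = Mul(-187, Add(Rational(2, 9), -454)) = Mul(-187, Rational(-4084, 9)) = Rational(763708, 9)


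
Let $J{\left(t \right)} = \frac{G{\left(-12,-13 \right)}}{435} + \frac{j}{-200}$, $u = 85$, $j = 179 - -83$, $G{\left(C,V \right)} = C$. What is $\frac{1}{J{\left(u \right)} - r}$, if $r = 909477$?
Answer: $- \frac{2900}{2637487179} \approx -1.0995 \cdot 10^{-6}$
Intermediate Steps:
$j = 262$ ($j = 179 + 83 = 262$)
$J{\left(t \right)} = - \frac{3879}{2900}$ ($J{\left(t \right)} = - \frac{12}{435} + \frac{262}{-200} = \left(-12\right) \frac{1}{435} + 262 \left(- \frac{1}{200}\right) = - \frac{4}{145} - \frac{131}{100} = - \frac{3879}{2900}$)
$\frac{1}{J{\left(u \right)} - r} = \frac{1}{- \frac{3879}{2900} - 909477} = \frac{1}{- \frac{2637487179}{2900}} = - \frac{2900}{2637487179}$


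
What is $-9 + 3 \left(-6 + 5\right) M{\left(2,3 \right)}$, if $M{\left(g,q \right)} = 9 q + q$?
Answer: $-99$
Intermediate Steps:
$M{\left(g,q \right)} = 10 q$
$-9 + 3 \left(-6 + 5\right) M{\left(2,3 \right)} = -9 + 3 \left(-6 + 5\right) 10 \cdot 3 = -9 + 3 \left(-1\right) 30 = -9 - 90 = -99$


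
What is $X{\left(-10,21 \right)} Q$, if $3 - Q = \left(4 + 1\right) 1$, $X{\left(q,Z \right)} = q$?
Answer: $20$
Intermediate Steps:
$Q = -2$ ($Q = 3 - \left(4 + 1\right) 1 = 3 - 5 \cdot 1 = 3 - 5 = -2$)
$X{\left(-10,21 \right)} Q = \left(-10\right) \left(-2\right) = 20$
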